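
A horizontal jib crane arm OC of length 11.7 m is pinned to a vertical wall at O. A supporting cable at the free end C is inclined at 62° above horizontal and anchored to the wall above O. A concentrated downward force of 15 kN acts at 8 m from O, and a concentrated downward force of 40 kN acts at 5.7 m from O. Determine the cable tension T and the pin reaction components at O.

ΣM about O: T·sin62°·11.7 − 15·8 − 40·5.7 = 0 → T = 348/(11.7·0.882948) = 33.6867 ≈ 33.69 kN.
ΣF_x = 0: O_x − T·cos62° = 0 → O_x = 33.6867 × 0.469472 = 15.81 kN.
ΣF_y = 0: O_y + T·sin62° − 15 − 40 = 0 → O_y = 55 − 33.6867 × 0.882948 = 25.26 kN.

T = 33.69 kN, O_x = 15.81 kN, O_y = 25.26 kN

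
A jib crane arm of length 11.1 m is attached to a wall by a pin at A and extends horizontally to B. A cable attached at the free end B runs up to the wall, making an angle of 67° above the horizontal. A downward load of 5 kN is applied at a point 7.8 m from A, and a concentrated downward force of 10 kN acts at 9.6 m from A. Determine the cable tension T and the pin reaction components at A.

T = 13.21 kN, A_x = 5.163 kN, A_y = 2.838 kN

ΣM about A: T·sin67°·11.1 − 5·7.8 − 10·9.6 = 0 → T = 135/(11.1·0.920505) = 13.2125 ≈ 13.21 kN.
ΣF_x = 0: A_x − T·cos67° = 0 → A_x = 13.2125 × 0.390731 = 5.163 kN.
ΣF_y = 0: A_y + T·sin67° − 5 − 10 = 0 → A_y = 15 − 13.2125 × 0.920505 = 2.838 kN.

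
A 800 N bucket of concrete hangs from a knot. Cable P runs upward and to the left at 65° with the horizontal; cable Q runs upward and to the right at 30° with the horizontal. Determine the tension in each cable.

T_P = 695.5 N, T_Q = 339.4 N

ΣF_x = 0: −T_P·cos65° + T_Q·cos30° = 0 → T_Q = 0.487998·T_P.
ΣF_y = 0: T_P·sin65° + T_Q·sin30° = 800.
Substitute: T_P·(0.906308 + 0.487998·0.5) = 800 → T_P = 695.467 ≈ 695.5 N.
Then T_Q = 0.487998 × 695.467 = 339.4 N.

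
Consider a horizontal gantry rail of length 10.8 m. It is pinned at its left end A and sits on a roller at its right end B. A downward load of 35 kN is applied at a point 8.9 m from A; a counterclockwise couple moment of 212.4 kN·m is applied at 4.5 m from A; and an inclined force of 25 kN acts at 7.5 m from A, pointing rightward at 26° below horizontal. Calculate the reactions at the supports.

Moments about A: B_y·10.8 − 35·8.9 + 212.4 − 25·sin26°·7.5 = 0 → B_y = 181.295/10.8 = 16.7866 ≈ 16.79 kN.
ΣF_y = 0: A_y + 16.7866 − 35 − 25·sin26° = 0 → A_y = 29.17 kN.
ΣF_x = 0: A_x + 25·cos26° = 0 → A_x = -22.47 kN.

A_x = -22.47 kN, A_y = 29.17 kN, B_y = 16.79 kN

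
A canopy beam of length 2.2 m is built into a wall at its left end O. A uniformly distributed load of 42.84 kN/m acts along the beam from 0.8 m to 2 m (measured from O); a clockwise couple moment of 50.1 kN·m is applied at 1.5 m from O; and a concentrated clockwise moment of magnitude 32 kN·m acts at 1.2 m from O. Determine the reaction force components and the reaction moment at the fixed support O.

O_x = 0, O_y = 51.41 kN, M_O = 154.1 kN·m

Resultant of the distributed load: 42.84 × 1.2 = 51.408 kN at 1.4 m from O.
ΣF_x = 0: O_x = 0.
ΣF_y = 0: O_y − 42.84·1.2 = 0 → O_y = 51.41 kN.
ΣM about O: M_O − (42.84·1.2)·1.4 − 50.1 − 32 = 0 → M_O = 154.1 kN·m.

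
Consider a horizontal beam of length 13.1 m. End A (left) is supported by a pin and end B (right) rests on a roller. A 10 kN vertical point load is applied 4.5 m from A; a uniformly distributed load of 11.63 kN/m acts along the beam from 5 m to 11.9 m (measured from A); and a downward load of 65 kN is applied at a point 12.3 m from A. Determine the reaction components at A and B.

Resultant of the distributed load: 11.63 × 6.9 = 80.247 kN at 8.45 m from A.
ΣM about A: B_y·13.1 − 10·4.5 − (11.63·6.9)·8.45 − 65·12.3 = 0 → B_y = 1522.58715/13.1 = 116.228 ≈ 116.2 kN.
ΣF_y = 0: A_y + 116.228 − 10 − 11.63·6.9 − 65 = 0 → A_y = 39.02 kN.
ΣF_x = 0: no horizontal applied forces, so A_x = 0.

A_x = 0, A_y = 39.02 kN, B_y = 116.2 kN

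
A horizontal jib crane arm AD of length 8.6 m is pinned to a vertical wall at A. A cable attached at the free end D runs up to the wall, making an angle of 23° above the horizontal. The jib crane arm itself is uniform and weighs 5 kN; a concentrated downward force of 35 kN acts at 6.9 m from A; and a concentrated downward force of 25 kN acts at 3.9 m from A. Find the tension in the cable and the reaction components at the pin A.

T = 107.3 kN, A_x = 98.75 kN, A_y = 23.08 kN

ΣM about A: T·sin23°·8.6 − 5·4.3 − 35·6.9 − 25·3.9 = 0 → T = 360.5/(8.6·0.390731) = 107.283 ≈ 107.3 kN.
ΣF_x = 0: A_x − T·cos23° = 0 → A_x = 107.283 × 0.920505 = 98.75 kN.
ΣF_y = 0: A_y + T·sin23° − 5 − 35 − 25 = 0 → A_y = 65 − 107.283 × 0.390731 = 23.08 kN.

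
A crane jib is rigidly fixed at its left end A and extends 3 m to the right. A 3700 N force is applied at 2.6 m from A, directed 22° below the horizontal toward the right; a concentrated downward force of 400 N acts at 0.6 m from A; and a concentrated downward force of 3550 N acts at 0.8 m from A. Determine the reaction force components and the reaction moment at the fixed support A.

A_x = -3431 N, A_y = 5336 N, M_A = 6684 N·m

ΣF_x = 0: A_x + 3700·cos22° = 0 → A_x = -3431 N.
ΣF_y = 0: A_y − 3700·sin22° − 400 − 3550 = 0 → A_y = 5336 N.
ΣM about A: M_A − 3700·sin22°·2.6 − 400·0.6 − 3550·0.8 = 0 → M_A = 6684 N·m.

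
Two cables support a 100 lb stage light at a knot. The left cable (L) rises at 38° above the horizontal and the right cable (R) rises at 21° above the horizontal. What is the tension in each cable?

T_L = 108.9 lb, T_R = 91.93 lb

ΣF_x = 0: −T_L·cos38° + T_R·cos21° = 0 → T_R = 0.844074·T_L.
ΣF_y = 0: T_L·sin38° + T_R·sin21° = 100.
Substitute: T_L·(0.615661 + 0.844074·0.358368) = 100 → T_L = 108.915 ≈ 108.9 lb.
Then T_R = 0.844074 × 108.915 = 91.93 lb.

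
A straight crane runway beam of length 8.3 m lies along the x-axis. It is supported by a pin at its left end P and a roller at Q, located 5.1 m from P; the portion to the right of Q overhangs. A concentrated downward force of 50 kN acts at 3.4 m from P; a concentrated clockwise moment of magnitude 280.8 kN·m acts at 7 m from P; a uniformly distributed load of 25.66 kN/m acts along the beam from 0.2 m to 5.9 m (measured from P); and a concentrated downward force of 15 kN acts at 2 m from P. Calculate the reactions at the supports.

P_x = 0, P_y = 29.52 kN, Q_y = 181.7 kN

Resultant of the distributed load: 25.66 × 5.7 = 146.262 kN at 3.05 m from P.
ΣM about P: Q_y·5.1 − 50·3.4 − 280.8 − (25.66·5.7)·3.05 − 15·2 = 0 → Q_y = 926.8991/5.1 = 181.745 ≈ 181.7 kN.
ΣF_y = 0: P_y + 181.745 − 50 − 25.66·5.7 − 15 = 0 → P_y = 29.52 kN.
ΣF_x = 0: no horizontal applied forces, so P_x = 0.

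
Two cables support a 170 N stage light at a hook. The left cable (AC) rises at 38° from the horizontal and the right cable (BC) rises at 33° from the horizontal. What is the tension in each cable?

T_AC = 150.8 N, T_BC = 141.7 N

ΣF_x = 0: −T_AC·cos38° + T_BC·cos33° = 0 → T_BC = 0.939595·T_AC.
ΣF_y = 0: T_AC·sin38° + T_BC·sin33° = 170.
Substitute: T_AC·(0.615661 + 0.939595·0.544639) = 170 → T_AC = 150.789 ≈ 150.8 N.
Then T_BC = 0.939595 × 150.789 = 141.7 N.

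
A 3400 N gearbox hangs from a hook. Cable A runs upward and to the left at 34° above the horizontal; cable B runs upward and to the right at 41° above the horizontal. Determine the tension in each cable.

T_A = 2657 N, T_B = 2918 N

ΣF_x = 0: −T_A·cos34° + T_B·cos41° = 0 → T_B = 1.09849·T_A.
ΣF_y = 0: T_A·sin34° + T_B·sin41° = 3400.
Substitute: T_A·(0.559193 + 1.09849·0.656059) = 3400 → T_A = 2656.53 ≈ 2657 N.
Then T_B = 1.09849 × 2656.53 = 2918 N.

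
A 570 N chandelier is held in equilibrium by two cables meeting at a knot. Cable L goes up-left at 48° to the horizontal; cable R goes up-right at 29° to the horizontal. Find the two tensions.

T_L = 511.6 N, T_R = 391.4 N

ΣF_x = 0: −T_L·cos48° + T_R·cos29° = 0 → T_R = 0.765053·T_L.
ΣF_y = 0: T_L·sin48° + T_R·sin29° = 570.
Substitute: T_L·(0.743145 + 0.765053·0.48481) = 570 → T_L = 511.647 ≈ 511.6 N.
Then T_R = 0.765053 × 511.647 = 391.4 N.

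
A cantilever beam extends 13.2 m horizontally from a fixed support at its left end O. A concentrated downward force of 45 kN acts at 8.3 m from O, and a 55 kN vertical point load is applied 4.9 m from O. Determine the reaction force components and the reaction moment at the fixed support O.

O_x = 0, O_y = 100.0 kN, M_O = 643.0 kN·m

ΣF_x = 0: O_x = 0.
ΣF_y = 0: O_y − 45 − 55 = 0 → O_y = 100.0 kN.
ΣM about O: M_O − 45·8.3 − 55·4.9 = 0 → M_O = 643.0 kN·m.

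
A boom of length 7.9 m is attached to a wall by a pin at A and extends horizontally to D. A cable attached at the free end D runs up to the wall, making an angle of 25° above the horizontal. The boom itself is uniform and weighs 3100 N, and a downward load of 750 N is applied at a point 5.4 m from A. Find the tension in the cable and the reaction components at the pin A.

ΣM about A: T·sin25°·7.9 − 3100·3.95 − 750·5.4 = 0 → T = 16295/(7.9·0.422618) = 4880.67 ≈ 4881 N.
ΣF_x = 0: A_x − T·cos25° = 0 → A_x = 4880.67 × 0.906308 = 4423 N.
ΣF_y = 0: A_y + T·sin25° − 3100 − 750 = 0 → A_y = 3850 − 4880.67 × 0.422618 = 1787 N.

T = 4881 N, A_x = 4423 N, A_y = 1787 N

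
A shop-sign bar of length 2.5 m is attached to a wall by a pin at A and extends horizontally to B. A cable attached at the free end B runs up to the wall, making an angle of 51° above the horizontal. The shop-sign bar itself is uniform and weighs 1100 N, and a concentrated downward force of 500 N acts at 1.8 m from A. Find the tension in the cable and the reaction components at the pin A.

T = 1171 N, A_x = 736.9 N, A_y = 690.0 N

ΣM about A: T·sin51°·2.5 − 1100·1.25 − 500·1.8 = 0 → T = 2275/(2.5·0.777146) = 1170.95 ≈ 1171 N.
ΣF_x = 0: A_x − T·cos51° = 0 → A_x = 1170.95 × 0.62932 = 736.9 N.
ΣF_y = 0: A_y + T·sin51° − 1100 − 500 = 0 → A_y = 1600 − 1170.95 × 0.777146 = 690.0 N.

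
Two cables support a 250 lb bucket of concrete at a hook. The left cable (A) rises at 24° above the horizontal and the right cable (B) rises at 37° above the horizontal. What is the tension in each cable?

ΣF_x = 0: −T_A·cos24° + T_B·cos37° = 0 → T_B = 1.14388·T_A.
ΣF_y = 0: T_A·sin24° + T_B·sin37° = 250.
Substitute: T_A·(0.406737 + 1.14388·0.601815) = 250 → T_A = 228.281 ≈ 228.3 lb.
Then T_B = 1.14388 × 228.281 = 261.1 lb.

T_A = 228.3 lb, T_B = 261.1 lb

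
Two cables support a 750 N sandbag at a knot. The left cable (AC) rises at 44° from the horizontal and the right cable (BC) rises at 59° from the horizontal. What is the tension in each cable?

ΣF_x = 0: −T_AC·cos44° + T_BC·cos59° = 0 → T_BC = 1.39667·T_AC.
ΣF_y = 0: T_AC·sin44° + T_BC·sin59° = 750.
Substitute: T_AC·(0.694658 + 1.39667·0.857167) = 750 → T_AC = 396.44 ≈ 396.4 N.
Then T_BC = 1.39667 × 396.44 = 553.7 N.

T_AC = 396.4 N, T_BC = 553.7 N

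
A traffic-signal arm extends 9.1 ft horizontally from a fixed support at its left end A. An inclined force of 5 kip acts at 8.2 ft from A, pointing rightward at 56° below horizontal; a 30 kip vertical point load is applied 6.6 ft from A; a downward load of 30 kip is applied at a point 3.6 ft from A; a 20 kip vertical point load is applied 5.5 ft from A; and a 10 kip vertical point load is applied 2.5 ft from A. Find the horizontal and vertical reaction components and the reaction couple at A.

A_x = -2.796 kip, A_y = 94.15 kip, M_A = 475.0 kip·ft

ΣF_x = 0: A_x + 5·cos56° = 0 → A_x = -2.796 kip.
ΣF_y = 0: A_y − 5·sin56° − 30 − 30 − 20 − 10 = 0 → A_y = 94.15 kip.
ΣM about A: M_A − 5·sin56°·8.2 − 30·6.6 − 30·3.6 − 20·5.5 − 10·2.5 = 0 → M_A = 475.0 kip·ft.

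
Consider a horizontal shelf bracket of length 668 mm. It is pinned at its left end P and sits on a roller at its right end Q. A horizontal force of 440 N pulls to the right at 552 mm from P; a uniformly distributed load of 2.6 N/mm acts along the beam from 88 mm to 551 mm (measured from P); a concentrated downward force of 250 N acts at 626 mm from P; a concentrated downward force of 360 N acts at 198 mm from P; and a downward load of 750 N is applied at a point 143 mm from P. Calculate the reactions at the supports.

Resultant of the distributed load: 2.6 × 463 = 1203.8 N at 319.5 mm from P.
Moments about P: Q_y·668 − (2.6·463)·319.5 − 250·626 − 360·198 − 750·143 = 0 → Q_y = 719644.1/668 = 1077.31 ≈ 1077 N.
ΣF_y = 0: P_y + 1077.31 − 2.6·463 − 250 − 360 − 750 = 0 → P_y = 1486 N.
ΣF_x = 0: P_x + 440 = 0 → P_x = -440.0 N.

P_x = -440.0 N, P_y = 1486 N, Q_y = 1077 N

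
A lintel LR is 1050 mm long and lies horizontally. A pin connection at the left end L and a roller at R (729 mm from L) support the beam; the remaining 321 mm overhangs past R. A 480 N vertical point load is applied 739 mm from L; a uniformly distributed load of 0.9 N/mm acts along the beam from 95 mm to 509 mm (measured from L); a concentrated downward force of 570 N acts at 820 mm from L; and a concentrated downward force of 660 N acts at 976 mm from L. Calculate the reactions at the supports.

Resultant of the distributed load: 0.9 × 414 = 372.6 N at 302 mm from L.
ΣM about L: R_y·729 − 480·739 − (0.9·414)·302 − 570·820 − 660·976 = 0 → R_y = 1578805.2/729 = 2165.71 ≈ 2166 N.
ΣF_y = 0: L_y + 2165.71 − 480 − 0.9·414 − 570 − 660 = 0 → L_y = -83.11 N.
ΣF_x = 0: no horizontal applied forces, so L_x = 0.

L_x = 0, L_y = -83.11 N, R_y = 2166 N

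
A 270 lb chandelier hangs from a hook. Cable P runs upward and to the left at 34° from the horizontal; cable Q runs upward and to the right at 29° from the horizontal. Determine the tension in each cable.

ΣF_x = 0: −T_P·cos34° + T_Q·cos29° = 0 → T_Q = 0.947883·T_P.
ΣF_y = 0: T_P·sin34° + T_Q·sin29° = 270.
Substitute: T_P·(0.559193 + 0.947883·0.48481) = 270 → T_P = 265.034 ≈ 265.0 lb.
Then T_Q = 0.947883 × 265.034 = 251.2 lb.

T_P = 265.0 lb, T_Q = 251.2 lb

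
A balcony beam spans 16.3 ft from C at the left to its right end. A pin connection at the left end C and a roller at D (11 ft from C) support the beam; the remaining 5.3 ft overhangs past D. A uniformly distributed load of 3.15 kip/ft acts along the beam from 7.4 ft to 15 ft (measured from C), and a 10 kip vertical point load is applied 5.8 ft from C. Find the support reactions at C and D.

Resultant of the distributed load: 3.15 × 7.6 = 23.94 kip at 11.2 ft from C.
Taking moments about C: D_y·11 − (3.15·7.6)·11.2 − 10·5.8 = 0 → D_y = 326.128/11 = 29.648 ≈ 29.65 kip.
ΣF_y = 0: C_y + 29.648 − 3.15·7.6 − 10 = 0 → C_y = 4.292 kip.
ΣF_x = 0: no horizontal applied forces, so C_x = 0.

C_x = 0, C_y = 4.292 kip, D_y = 29.65 kip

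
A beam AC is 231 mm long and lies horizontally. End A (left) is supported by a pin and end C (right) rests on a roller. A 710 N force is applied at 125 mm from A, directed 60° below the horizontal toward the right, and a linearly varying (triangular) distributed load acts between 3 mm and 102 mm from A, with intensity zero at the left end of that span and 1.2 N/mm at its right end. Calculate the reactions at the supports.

Resultant of the triangular load: ½ × 1.2 × 99 = 59.4 N, acting at 69 mm from A (one-third of the span from the peak).
Taking moments about A: C_y·231 − 710·sin60°·125 − (½·1.2·99)·69 = 0 → C_y = 80958.4/231 = 350.469 ≈ 350.5 N.
ΣF_y = 0: A_y + 350.469 − 710·sin60° − ½·1.2·99 = 0 → A_y = 323.8 N.
ΣF_x = 0: A_x + 710·cos60° = 0 → A_x = -355.0 N.

A_x = -355.0 N, A_y = 323.8 N, C_y = 350.5 N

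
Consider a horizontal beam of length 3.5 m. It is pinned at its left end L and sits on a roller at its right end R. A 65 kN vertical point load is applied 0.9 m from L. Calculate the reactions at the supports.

L_x = 0, L_y = 48.29 kN, R_y = 16.71 kN

Moments about L: R_y·3.5 − 65·0.9 = 0 → R_y = 58.5/3.5 = 16.7143 ≈ 16.71 kN.
ΣF_y = 0: L_y + 16.7143 − 65 = 0 → L_y = 48.29 kN.
ΣF_x = 0: no horizontal applied forces, so L_x = 0.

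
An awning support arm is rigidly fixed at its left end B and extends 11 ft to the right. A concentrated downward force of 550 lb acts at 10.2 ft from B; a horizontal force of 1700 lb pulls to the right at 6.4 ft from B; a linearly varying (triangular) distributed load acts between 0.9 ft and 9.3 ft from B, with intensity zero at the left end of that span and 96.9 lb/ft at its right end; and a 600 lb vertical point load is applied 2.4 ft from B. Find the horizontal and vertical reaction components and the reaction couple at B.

Resultant of the triangular load: ½ × 96.9 × 8.4 = 406.98 lb, acting at 6.5 ft from B (one-third of the span from the peak).
ΣF_x = 0: B_x + 1700 = 0 → B_x = -1700 lb.
ΣF_y = 0: B_y − 550 − ½·96.9·8.4 − 600 = 0 → B_y = 1557 lb.
ΣM about B: M_B − 550·10.2 − (½·96.9·8.4)·6.5 − 600·2.4 = 0 → M_B = 9695 lb·ft.

B_x = -1700 lb, B_y = 1557 lb, M_B = 9695 lb·ft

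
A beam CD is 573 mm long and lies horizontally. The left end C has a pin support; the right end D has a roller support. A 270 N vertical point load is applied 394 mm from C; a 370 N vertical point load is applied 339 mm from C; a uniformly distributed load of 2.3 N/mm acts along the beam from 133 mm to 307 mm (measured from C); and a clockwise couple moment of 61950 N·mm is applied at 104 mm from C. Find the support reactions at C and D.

Resultant of the distributed load: 2.3 × 174 = 400.2 N at 220 mm from C.
ΣM about C: D_y·573 − 270·394 − 370·339 − (2.3·174)·220 − 61950 = 0 → D_y = 381804/573 = 666.325 ≈ 666.3 N.
ΣF_y = 0: C_y + 666.325 − 270 − 370 − 2.3·174 = 0 → C_y = 373.9 N.
ΣF_x = 0: no horizontal applied forces, so C_x = 0.

C_x = 0, C_y = 373.9 N, D_y = 666.3 N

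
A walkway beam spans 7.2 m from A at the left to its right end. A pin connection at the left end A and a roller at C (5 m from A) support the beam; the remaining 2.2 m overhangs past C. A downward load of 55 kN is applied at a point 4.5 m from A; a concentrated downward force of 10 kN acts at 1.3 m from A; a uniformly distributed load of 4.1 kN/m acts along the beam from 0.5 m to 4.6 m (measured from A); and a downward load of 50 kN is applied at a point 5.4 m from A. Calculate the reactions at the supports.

A_x = 0, A_y = 17.14 kN, C_y = 114.7 kN

Resultant of the distributed load: 4.1 × 4.1 = 16.81 kN at 2.55 m from A.
Taking moments about A: C_y·5 − 55·4.5 − 10·1.3 − (4.1·4.1)·2.55 − 50·5.4 = 0 → C_y = 573.3655/5 = 114.673 ≈ 114.7 kN.
ΣF_y = 0: A_y + 114.673 − 55 − 10 − 4.1·4.1 − 50 = 0 → A_y = 17.14 kN.
ΣF_x = 0: no horizontal applied forces, so A_x = 0.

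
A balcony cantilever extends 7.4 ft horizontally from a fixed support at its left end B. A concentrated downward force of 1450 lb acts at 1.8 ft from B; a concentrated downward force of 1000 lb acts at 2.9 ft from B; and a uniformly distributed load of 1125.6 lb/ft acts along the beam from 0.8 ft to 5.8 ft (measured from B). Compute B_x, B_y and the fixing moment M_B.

B_x = 0, B_y = 8078 lb, M_B = 24080 lb·ft

Resultant of the distributed load: 1125.6 × 5 = 5628 lb at 3.3 ft from B.
ΣF_x = 0: B_x = 0.
ΣF_y = 0: B_y − 1450 − 1000 − 1125.6·5 = 0 → B_y = 8078 lb.
ΣM about B: M_B − 1450·1.8 − 1000·2.9 − (1125.6·5)·3.3 = 0 → M_B = 24080 lb·ft.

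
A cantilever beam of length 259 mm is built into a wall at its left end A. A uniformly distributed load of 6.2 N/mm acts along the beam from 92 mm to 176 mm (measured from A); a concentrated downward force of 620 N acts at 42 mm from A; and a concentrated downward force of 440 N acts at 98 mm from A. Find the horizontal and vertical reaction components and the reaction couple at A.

Resultant of the distributed load: 6.2 × 84 = 520.8 N at 134 mm from A.
ΣF_x = 0: A_x = 0.
ΣF_y = 0: A_y − 6.2·84 − 620 − 440 = 0 → A_y = 1581 N.
ΣM about A: M_A − (6.2·84)·134 − 620·42 − 440·98 = 0 → M_A = 138900 N·mm.

A_x = 0, A_y = 1581 N, M_A = 138900 N·mm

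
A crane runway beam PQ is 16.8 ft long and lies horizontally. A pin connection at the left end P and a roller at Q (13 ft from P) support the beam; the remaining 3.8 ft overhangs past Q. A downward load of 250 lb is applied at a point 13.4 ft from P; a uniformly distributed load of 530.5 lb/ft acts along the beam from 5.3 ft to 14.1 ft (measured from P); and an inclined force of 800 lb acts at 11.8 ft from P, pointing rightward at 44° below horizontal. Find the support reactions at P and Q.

P_x = -575.5 lb, P_y = 1229 lb, Q_y = 4245 lb

Resultant of the distributed load: 530.5 × 8.8 = 4668.4 lb at 9.7 ft from P.
Moments about P: Q_y·13 − 250·13.4 − (530.5·8.8)·9.7 − 800·sin44°·11.8 = 0 → Q_y = 55191.1/13 = 4245.47 ≈ 4245 lb.
ΣF_y = 0: P_y + 4245.47 − 250 − 530.5·8.8 − 800·sin44° = 0 → P_y = 1229 lb.
ΣF_x = 0: P_x + 800·cos44° = 0 → P_x = -575.5 lb.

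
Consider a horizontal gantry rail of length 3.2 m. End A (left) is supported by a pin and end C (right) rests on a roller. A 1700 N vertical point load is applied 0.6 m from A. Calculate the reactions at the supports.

ΣM about A: C_y·3.2 − 1700·0.6 = 0 → C_y = 1020/3.2 = 318.75 ≈ 318.8 N.
ΣF_y = 0: A_y + 318.75 − 1700 = 0 → A_y = 1381 N.
ΣF_x = 0: no horizontal applied forces, so A_x = 0.

A_x = 0, A_y = 1381 N, C_y = 318.8 N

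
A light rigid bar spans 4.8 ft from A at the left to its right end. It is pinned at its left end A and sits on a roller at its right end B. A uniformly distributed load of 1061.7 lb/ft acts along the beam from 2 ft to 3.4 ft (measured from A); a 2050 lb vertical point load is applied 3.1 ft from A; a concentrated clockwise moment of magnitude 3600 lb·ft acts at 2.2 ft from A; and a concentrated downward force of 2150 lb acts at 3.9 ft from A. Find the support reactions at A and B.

Resultant of the distributed load: 1061.7 × 1.4 = 1486.38 lb at 2.7 ft from A.
Moments about A: B_y·4.8 − (1061.7·1.4)·2.7 − 2050·3.1 − 3600 − 2150·3.9 = 0 → B_y = 22353.226/4.8 = 4656.92 ≈ 4657 lb.
ΣF_y = 0: A_y + 4656.92 − 1061.7·1.4 − 2050 − 2150 = 0 → A_y = 1029 lb.
ΣF_x = 0: no horizontal applied forces, so A_x = 0.

A_x = 0, A_y = 1029 lb, B_y = 4657 lb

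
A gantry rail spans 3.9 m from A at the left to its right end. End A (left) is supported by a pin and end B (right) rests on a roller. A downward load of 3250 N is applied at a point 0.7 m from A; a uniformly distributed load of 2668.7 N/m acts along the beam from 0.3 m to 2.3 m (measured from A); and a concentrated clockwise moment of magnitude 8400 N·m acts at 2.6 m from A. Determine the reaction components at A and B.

Resultant of the distributed load: 2668.7 × 2 = 5337.4 N at 1.3 m from A.
ΣM about A: B_y·3.9 − 3250·0.7 − (2668.7·2)·1.3 − 8400 = 0 → B_y = 17613.62/3.9 = 4516.31 ≈ 4516 N.
ΣF_y = 0: A_y + 4516.31 − 3250 − 2668.7·2 = 0 → A_y = 4071 N.
ΣF_x = 0: no horizontal applied forces, so A_x = 0.

A_x = 0, A_y = 4071 N, B_y = 4516 N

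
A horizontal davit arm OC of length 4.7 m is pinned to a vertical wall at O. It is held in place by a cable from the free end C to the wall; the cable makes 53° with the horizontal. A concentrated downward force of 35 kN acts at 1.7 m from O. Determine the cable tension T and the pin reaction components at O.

T = 15.85 kN, O_x = 9.540 kN, O_y = 22.34 kN

ΣM about O: T·sin53°·4.7 − 35·1.7 = 0 → T = 59.5/(4.7·0.798636) = 15.8515 ≈ 15.85 kN.
ΣF_x = 0: O_x − T·cos53° = 0 → O_x = 15.8515 × 0.601815 = 9.540 kN.
ΣF_y = 0: O_y + T·sin53° − 35 = 0 → O_y = 35 − 15.8515 × 0.798636 = 22.34 kN.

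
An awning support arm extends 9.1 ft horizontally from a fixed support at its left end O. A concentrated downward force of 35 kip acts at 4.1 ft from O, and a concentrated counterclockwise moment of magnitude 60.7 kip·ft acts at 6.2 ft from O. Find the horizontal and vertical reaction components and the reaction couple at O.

O_x = 0, O_y = 35.00 kip, M_O = 82.80 kip·ft

ΣF_x = 0: O_x = 0.
ΣF_y = 0: O_y − 35 = 0 → O_y = 35.00 kip.
ΣM about O: M_O − 35·4.1 + 60.7 = 0 → M_O = 82.80 kip·ft.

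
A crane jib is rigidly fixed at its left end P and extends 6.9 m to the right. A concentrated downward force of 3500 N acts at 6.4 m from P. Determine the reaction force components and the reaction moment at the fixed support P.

P_x = 0, P_y = 3500 N, M_P = 22400 N·m

ΣF_x = 0: P_x = 0.
ΣF_y = 0: P_y − 3500 = 0 → P_y = 3500 N.
ΣM about P: M_P − 3500·6.4 = 0 → M_P = 22400 N·m.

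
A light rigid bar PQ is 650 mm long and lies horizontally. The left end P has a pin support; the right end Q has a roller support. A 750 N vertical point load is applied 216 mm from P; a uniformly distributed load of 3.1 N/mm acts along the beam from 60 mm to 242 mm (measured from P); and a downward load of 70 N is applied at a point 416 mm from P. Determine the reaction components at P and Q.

P_x = 0, P_y = 959.1 N, Q_y = 425.1 N

Resultant of the distributed load: 3.1 × 182 = 564.2 N at 151 mm from P.
Taking moments about P: Q_y·650 − 750·216 − (3.1·182)·151 − 70·416 = 0 → Q_y = 276314.2/650 = 425.099 ≈ 425.1 N.
ΣF_y = 0: P_y + 425.099 − 750 − 3.1·182 − 70 = 0 → P_y = 959.1 N.
ΣF_x = 0: no horizontal applied forces, so P_x = 0.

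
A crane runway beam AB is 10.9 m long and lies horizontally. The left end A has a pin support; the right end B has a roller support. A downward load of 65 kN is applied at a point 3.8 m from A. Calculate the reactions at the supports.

A_x = 0, A_y = 42.34 kN, B_y = 22.66 kN

Taking moments about A: B_y·10.9 − 65·3.8 = 0 → B_y = 247/10.9 = 22.6606 ≈ 22.66 kN.
ΣF_y = 0: A_y + 22.6606 − 65 = 0 → A_y = 42.34 kN.
ΣF_x = 0: no horizontal applied forces, so A_x = 0.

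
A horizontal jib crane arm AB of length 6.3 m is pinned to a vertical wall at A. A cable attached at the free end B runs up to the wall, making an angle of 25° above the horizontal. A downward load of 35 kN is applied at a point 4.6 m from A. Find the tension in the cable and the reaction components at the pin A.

T = 60.47 kN, A_x = 54.80 kN, A_y = 9.444 kN

ΣM about A: T·sin25°·6.3 − 35·4.6 = 0 → T = 161/(6.3·0.422618) = 60.4696 ≈ 60.47 kN.
ΣF_x = 0: A_x − T·cos25° = 0 → A_x = 60.4696 × 0.906308 = 54.80 kN.
ΣF_y = 0: A_y + T·sin25° − 35 = 0 → A_y = 35 − 60.4696 × 0.422618 = 9.444 kN.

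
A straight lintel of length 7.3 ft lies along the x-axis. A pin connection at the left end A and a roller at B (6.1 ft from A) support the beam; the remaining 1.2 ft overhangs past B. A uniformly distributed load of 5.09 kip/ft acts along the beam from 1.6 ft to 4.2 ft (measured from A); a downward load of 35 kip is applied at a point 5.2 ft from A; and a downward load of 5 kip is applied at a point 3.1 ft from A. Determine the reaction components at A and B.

Resultant of the distributed load: 5.09 × 2.6 = 13.234 kip at 2.9 ft from A.
Taking moments about A: B_y·6.1 − (5.09·2.6)·2.9 − 35·5.2 − 5·3.1 = 0 → B_y = 235.8786/6.1 = 38.6686 ≈ 38.67 kip.
ΣF_y = 0: A_y + 38.6686 − 5.09·2.6 − 35 − 5 = 0 → A_y = 14.57 kip.
ΣF_x = 0: no horizontal applied forces, so A_x = 0.

A_x = 0, A_y = 14.57 kip, B_y = 38.67 kip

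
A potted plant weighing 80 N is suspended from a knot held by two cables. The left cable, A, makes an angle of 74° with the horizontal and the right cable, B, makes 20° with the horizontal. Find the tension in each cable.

T_A = 75.36 N, T_B = 22.10 N

ΣF_x = 0: −T_A·cos74° + T_B·cos20° = 0 → T_B = 0.293327·T_A.
ΣF_y = 0: T_A·sin74° + T_B·sin20° = 80.
Substitute: T_A·(0.961262 + 0.293327·0.34202) = 80 → T_A = 75.359 ≈ 75.36 N.
Then T_B = 0.293327 × 75.359 = 22.10 N.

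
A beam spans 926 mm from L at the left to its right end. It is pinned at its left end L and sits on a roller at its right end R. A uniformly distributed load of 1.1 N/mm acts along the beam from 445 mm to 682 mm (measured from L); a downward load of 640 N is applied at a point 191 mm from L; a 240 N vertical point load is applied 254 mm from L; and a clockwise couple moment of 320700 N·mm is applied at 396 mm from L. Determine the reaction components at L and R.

Resultant of the distributed load: 1.1 × 237 = 260.7 N at 563.5 mm from L.
Taking moments about L: R_y·926 − (1.1·237)·563.5 − 640·191 − 240·254 − 320700 = 0 → R_y = 650804.45/926 = 702.813 ≈ 702.8 N.
ΣF_y = 0: L_y + 702.813 − 1.1·237 − 640 − 240 = 0 → L_y = 437.9 N.
ΣF_x = 0: no horizontal applied forces, so L_x = 0.

L_x = 0, L_y = 437.9 N, R_y = 702.8 N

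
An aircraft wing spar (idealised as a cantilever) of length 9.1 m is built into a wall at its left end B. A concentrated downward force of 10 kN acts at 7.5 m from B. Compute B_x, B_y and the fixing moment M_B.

B_x = 0, B_y = 10.00 kN, M_B = 75.00 kN·m

ΣF_x = 0: B_x = 0.
ΣF_y = 0: B_y − 10 = 0 → B_y = 10.00 kN.
ΣM about B: M_B − 10·7.5 = 0 → M_B = 75.00 kN·m.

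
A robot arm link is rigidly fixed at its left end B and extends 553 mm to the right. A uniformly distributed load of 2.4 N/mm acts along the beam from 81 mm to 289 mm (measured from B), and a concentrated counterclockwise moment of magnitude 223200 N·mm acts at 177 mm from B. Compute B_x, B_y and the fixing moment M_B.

B_x = 0, B_y = 499.2 N, M_B = -130800 N·mm

Resultant of the distributed load: 2.4 × 208 = 499.2 N at 185 mm from B.
ΣF_x = 0: B_x = 0.
ΣF_y = 0: B_y − 2.4·208 = 0 → B_y = 499.2 N.
ΣM about B: M_B − (2.4·208)·185 + 223200 = 0 → M_B = -130800 N·mm.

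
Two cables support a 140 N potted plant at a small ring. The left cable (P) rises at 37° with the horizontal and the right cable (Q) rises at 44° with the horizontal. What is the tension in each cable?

T_P = 102.0 N, T_Q = 113.2 N

ΣF_x = 0: −T_P·cos37° + T_Q·cos44° = 0 → T_Q = 1.11023·T_P.
ΣF_y = 0: T_P·sin37° + T_Q·sin44° = 140.
Substitute: T_P·(0.601815 + 1.11023·0.694658) = 140 → T_P = 101.963 ≈ 102.0 N.
Then T_Q = 1.11023 × 101.963 = 113.2 N.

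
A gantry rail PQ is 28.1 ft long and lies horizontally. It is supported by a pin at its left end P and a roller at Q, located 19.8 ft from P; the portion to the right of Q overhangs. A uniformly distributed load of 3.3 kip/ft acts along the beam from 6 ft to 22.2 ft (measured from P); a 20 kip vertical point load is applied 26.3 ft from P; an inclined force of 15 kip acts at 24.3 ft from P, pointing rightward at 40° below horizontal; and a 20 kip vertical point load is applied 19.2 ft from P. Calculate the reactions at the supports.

P_x = -11.49 kip, P_y = 7.239 kip, Q_y = 95.86 kip

Resultant of the distributed load: 3.3 × 16.2 = 53.46 kip at 14.1 ft from P.
Moments about P: Q_y·19.8 − (3.3·16.2)·14.1 − 20·26.3 − 15·sin40°·24.3 − 20·19.2 = 0 → Q_y = 1898.08/19.8 = 95.8626 ≈ 95.86 kip.
ΣF_y = 0: P_y + 95.8626 − 3.3·16.2 − 20 − 15·sin40° − 20 = 0 → P_y = 7.239 kip.
ΣF_x = 0: P_x + 15·cos40° = 0 → P_x = -11.49 kip.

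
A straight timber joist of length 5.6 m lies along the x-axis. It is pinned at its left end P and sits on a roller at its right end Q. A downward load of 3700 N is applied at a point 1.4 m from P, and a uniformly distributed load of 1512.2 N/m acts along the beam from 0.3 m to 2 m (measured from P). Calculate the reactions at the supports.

P_x = 0, P_y = 4818 N, Q_y = 1453 N

Resultant of the distributed load: 1512.2 × 1.7 = 2570.74 N at 1.15 m from P.
ΣM about P: Q_y·5.6 − 3700·1.4 − (1512.2·1.7)·1.15 = 0 → Q_y = 8136.351/5.6 = 1452.92 ≈ 1453 N.
ΣF_y = 0: P_y + 1452.92 − 3700 − 1512.2·1.7 = 0 → P_y = 4818 N.
ΣF_x = 0: no horizontal applied forces, so P_x = 0.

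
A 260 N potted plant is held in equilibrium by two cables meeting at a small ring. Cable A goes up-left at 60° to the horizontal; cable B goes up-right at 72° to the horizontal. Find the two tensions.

T_A = 108.1 N, T_B = 174.9 N

ΣF_x = 0: −T_A·cos60° + T_B·cos72° = 0 → T_B = 1.61803·T_A.
ΣF_y = 0: T_A·sin60° + T_B·sin72° = 260.
Substitute: T_A·(0.866025 + 1.61803·0.951057) = 260 → T_A = 108.114 ≈ 108.1 N.
Then T_B = 1.61803 × 108.114 = 174.9 N.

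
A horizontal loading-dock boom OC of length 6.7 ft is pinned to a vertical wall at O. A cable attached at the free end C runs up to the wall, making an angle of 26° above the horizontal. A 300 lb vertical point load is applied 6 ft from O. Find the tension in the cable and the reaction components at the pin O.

T = 612.9 lb, O_x = 550.8 lb, O_y = 31.34 lb

ΣM about O: T·sin26°·6.7 − 300·6 = 0 → T = 1800/(6.7·0.438371) = 612.852 ≈ 612.9 lb.
ΣF_x = 0: O_x − T·cos26° = 0 → O_x = 612.852 × 0.898794 = 550.8 lb.
ΣF_y = 0: O_y + T·sin26° − 300 = 0 → O_y = 300 − 612.852 × 0.438371 = 31.34 lb.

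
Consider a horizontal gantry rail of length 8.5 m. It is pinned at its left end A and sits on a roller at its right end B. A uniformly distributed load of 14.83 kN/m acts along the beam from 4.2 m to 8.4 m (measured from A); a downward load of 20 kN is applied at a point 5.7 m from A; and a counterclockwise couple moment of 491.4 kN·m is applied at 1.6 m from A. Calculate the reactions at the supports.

Resultant of the distributed load: 14.83 × 4.2 = 62.286 kN at 6.3 m from A.
ΣM about A: B_y·8.5 − (14.83·4.2)·6.3 − 20·5.7 + 491.4 = 0 → B_y = 15.0018/8.5 = 1.76492 ≈ 1.765 kN.
ΣF_y = 0: A_y + 1.76492 − 14.83·4.2 − 20 = 0 → A_y = 80.52 kN.
ΣF_x = 0: no horizontal applied forces, so A_x = 0.

A_x = 0, A_y = 80.52 kN, B_y = 1.765 kN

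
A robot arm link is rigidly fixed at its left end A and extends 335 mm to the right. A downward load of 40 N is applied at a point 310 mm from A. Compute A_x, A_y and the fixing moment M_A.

A_x = 0, A_y = 40.00 N, M_A = 12400 N·mm

ΣF_x = 0: A_x = 0.
ΣF_y = 0: A_y − 40 = 0 → A_y = 40.00 N.
ΣM about A: M_A − 40·310 = 0 → M_A = 12400 N·mm.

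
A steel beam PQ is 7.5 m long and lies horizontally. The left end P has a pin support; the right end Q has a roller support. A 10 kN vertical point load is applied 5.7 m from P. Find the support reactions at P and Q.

ΣM about P: Q_y·7.5 − 10·5.7 = 0 → Q_y = 57/7.5 = 7.600 kN.
ΣF_y = 0: P_y + 7.6 − 10 = 0 → P_y = 2.400 kN.
ΣF_x = 0: no horizontal applied forces, so P_x = 0.

P_x = 0, P_y = 2.400 kN, Q_y = 7.600 kN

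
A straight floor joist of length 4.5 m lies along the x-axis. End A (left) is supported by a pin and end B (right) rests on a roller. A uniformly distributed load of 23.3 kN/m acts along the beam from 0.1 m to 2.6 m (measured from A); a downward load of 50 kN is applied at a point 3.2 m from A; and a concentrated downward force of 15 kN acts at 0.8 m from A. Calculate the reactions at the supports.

Resultant of the distributed load: 23.3 × 2.5 = 58.25 kN at 1.35 m from A.
Taking moments about A: B_y·4.5 − (23.3·2.5)·1.35 − 50·3.2 − 15·0.8 = 0 → B_y = 250.6375/4.5 = 55.6972 ≈ 55.70 kN.
ΣF_y = 0: A_y + 55.6972 − 23.3·2.5 − 50 − 15 = 0 → A_y = 67.55 kN.
ΣF_x = 0: no horizontal applied forces, so A_x = 0.

A_x = 0, A_y = 67.55 kN, B_y = 55.70 kN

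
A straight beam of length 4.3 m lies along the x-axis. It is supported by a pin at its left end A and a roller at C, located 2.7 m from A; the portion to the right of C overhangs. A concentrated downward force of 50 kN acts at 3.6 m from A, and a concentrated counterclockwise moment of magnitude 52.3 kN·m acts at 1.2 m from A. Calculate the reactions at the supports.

ΣM about A: C_y·2.7 − 50·3.6 + 52.3 = 0 → C_y = 127.7/2.7 = 47.2963 ≈ 47.30 kN.
ΣF_y = 0: A_y + 47.2963 − 50 = 0 → A_y = 2.704 kN.
ΣF_x = 0: no horizontal applied forces, so A_x = 0.

A_x = 0, A_y = 2.704 kN, C_y = 47.30 kN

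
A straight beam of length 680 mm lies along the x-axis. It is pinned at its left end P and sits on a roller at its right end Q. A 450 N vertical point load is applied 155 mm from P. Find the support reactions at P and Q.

Moments about P: Q_y·680 − 450·155 = 0 → Q_y = 69750/680 = 102.574 ≈ 102.6 N.
ΣF_y = 0: P_y + 102.574 − 450 = 0 → P_y = 347.4 N.
ΣF_x = 0: no horizontal applied forces, so P_x = 0.

P_x = 0, P_y = 347.4 N, Q_y = 102.6 N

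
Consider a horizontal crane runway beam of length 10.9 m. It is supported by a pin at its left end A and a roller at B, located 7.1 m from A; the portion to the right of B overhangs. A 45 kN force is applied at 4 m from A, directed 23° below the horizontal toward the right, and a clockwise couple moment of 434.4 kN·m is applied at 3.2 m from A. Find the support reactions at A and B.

A_x = -41.42 kN, A_y = -53.51 kN, B_y = 71.09 kN

Taking moments about A: B_y·7.1 − 45·sin23°·4 − 434.4 = 0 → B_y = 504.732/7.1 = 71.089 ≈ 71.09 kN.
ΣF_y = 0: A_y + 71.089 − 45·sin23° = 0 → A_y = -53.51 kN.
ΣF_x = 0: A_x + 45·cos23° = 0 → A_x = -41.42 kN.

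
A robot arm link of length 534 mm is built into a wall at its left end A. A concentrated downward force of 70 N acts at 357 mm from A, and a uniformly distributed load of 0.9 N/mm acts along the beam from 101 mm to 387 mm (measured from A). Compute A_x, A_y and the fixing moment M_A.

Resultant of the distributed load: 0.9 × 286 = 257.4 N at 244 mm from A.
ΣF_x = 0: A_x = 0.
ΣF_y = 0: A_y − 70 − 0.9·286 = 0 → A_y = 327.4 N.
ΣM about A: M_A − 70·357 − (0.9·286)·244 = 0 → M_A = 87800 N·mm.

A_x = 0, A_y = 327.4 N, M_A = 87800 N·mm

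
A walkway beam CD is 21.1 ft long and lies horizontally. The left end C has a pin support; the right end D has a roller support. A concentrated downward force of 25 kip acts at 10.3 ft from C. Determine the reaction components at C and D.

Moments about C: D_y·21.1 − 25·10.3 = 0 → D_y = 257.5/21.1 = 12.2038 ≈ 12.20 kip.
ΣF_y = 0: C_y + 12.2038 − 25 = 0 → C_y = 12.80 kip.
ΣF_x = 0: no horizontal applied forces, so C_x = 0.

C_x = 0, C_y = 12.80 kip, D_y = 12.20 kip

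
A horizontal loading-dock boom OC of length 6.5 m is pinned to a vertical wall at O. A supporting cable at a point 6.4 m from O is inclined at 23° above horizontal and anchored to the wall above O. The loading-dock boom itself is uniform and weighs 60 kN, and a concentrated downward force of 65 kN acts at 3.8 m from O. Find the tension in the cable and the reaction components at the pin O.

T = 176.8 kN, O_x = 162.7 kN, O_y = 55.94 kN

ΣM about O: T·sin23°·6.4 − 60·3.25 − 65·3.8 = 0 → T = 442/(6.4·0.390731) = 176.752 ≈ 176.8 kN.
ΣF_x = 0: O_x − T·cos23° = 0 → O_x = 176.752 × 0.920505 = 162.7 kN.
ΣF_y = 0: O_y + T·sin23° − 60 − 65 = 0 → O_y = 125 − 176.752 × 0.390731 = 55.94 kN.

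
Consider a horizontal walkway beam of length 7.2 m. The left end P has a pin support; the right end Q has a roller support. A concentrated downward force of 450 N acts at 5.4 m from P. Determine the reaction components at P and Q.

Moments about P: Q_y·7.2 − 450·5.4 = 0 → Q_y = 2430/7.2 = 337.5 N.
ΣF_y = 0: P_y + 337.5 − 450 = 0 → P_y = 112.5 N.
ΣF_x = 0: no horizontal applied forces, so P_x = 0.

P_x = 0, P_y = 112.5 N, Q_y = 337.5 N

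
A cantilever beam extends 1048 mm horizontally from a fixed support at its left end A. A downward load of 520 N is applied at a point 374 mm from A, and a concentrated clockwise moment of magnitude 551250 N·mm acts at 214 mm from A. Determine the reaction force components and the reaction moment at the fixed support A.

ΣF_x = 0: A_x = 0.
ΣF_y = 0: A_y − 520 = 0 → A_y = 520.0 N.
ΣM about A: M_A − 520·374 − 551250 = 0 → M_A = 745700 N·mm.

A_x = 0, A_y = 520.0 N, M_A = 745700 N·mm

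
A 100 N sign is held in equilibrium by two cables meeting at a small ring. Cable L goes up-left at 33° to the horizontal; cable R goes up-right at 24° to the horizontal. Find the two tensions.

T_L = 108.9 N, T_R = 100.0 N

ΣF_x = 0: −T_L·cos33° + T_R·cos24° = 0 → T_R = 0.918039·T_L.
ΣF_y = 0: T_L·sin33° + T_R·sin24° = 100.
Substitute: T_L·(0.544639 + 0.918039·0.406737) = 100 → T_L = 108.928 ≈ 108.9 N.
Then T_R = 0.918039 × 108.928 = 100.0 N.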